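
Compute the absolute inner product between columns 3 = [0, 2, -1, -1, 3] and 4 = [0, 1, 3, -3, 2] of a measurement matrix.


Inner product: 0*0 + 2*1 + -1*3 + -1*-3 + 3*2
Products: [0, 2, -3, 3, 6]
Sum = 8.
|dot| = 8.

8


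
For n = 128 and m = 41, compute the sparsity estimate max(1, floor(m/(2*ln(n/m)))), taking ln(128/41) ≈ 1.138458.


n/m = 128/41.
ln(n/m) ≈ 1.138458.
2*ln(n/m) ≈ 2.276916.
m/(2*ln(n/m)) ≈ 41/2.276916 ≈ 18.0068.
floor = 18.
k_max = max(1, 18) = 18.

18


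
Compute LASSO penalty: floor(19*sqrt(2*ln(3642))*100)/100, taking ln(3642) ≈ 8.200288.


ln(3642) ≈ 8.200288.
2*ln(n) ≈ 16.400576.
sqrt(2*ln(n)) ≈ sqrt(16.400576) ≈ 4.049762.
lambda ≈ 19*4.049762 = 76.945478.
floor(lambda*100)/100 = 76.94.

76.94


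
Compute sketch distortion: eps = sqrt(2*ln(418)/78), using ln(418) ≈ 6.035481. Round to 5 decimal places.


ln(418) ≈ 6.035481.
2*ln(N)/m ≈ 2*6.035481/78 ≈ 0.15475592.
eps = sqrt(0.15475592) ≈ 0.3933903 ≈ 0.39339.

0.39339


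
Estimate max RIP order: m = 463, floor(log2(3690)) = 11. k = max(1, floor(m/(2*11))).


floor(log2(3690)) = 11.
2*11 = 22.
m/(2*floor(log2(n))) = 463/22 ≈ 21.0455.
floor = 21.
k = max(1, 21) = 21.

21


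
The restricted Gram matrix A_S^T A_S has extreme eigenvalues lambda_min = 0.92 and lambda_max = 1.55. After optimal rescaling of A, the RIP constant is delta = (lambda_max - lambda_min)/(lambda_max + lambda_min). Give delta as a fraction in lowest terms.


lambda_max - lambda_min = 1.55 - 0.92 = 0.63.
lambda_max + lambda_min = 1.55 + 0.92 = 2.47.
delta = 0.63/2.47 = 63/247.

63/247


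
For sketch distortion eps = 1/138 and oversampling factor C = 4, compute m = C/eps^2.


1/eps = 138.
(1/eps)^2 = 19044.
m = 4*19044 = 76176.

76176


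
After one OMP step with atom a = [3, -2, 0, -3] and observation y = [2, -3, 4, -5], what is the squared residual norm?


a^T a = 22.
a^T y = 27.
coeff = 27/22 = 27/22.
||r||^2 = 459/22.

459/22


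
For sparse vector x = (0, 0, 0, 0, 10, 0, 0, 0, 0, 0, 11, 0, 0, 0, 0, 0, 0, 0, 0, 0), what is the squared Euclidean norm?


Non-zero entries: [(4, 10), (10, 11)]
Squares: [100, 121]
||x||_2^2 = sum = 221.

221


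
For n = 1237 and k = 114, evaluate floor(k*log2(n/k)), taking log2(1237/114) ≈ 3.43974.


log2(n/k) = log2(1237/114) ≈ 3.43974.
k*log2(n/k) ≈ 114*3.43974 = 392.13036.
floor(392.13036) = 392.

392


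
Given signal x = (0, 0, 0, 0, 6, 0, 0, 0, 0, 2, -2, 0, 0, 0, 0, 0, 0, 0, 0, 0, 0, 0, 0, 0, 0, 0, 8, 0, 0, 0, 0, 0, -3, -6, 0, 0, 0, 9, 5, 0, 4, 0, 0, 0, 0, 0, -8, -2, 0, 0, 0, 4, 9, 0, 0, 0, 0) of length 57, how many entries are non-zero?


Non-zero positions: [4, 9, 10, 26, 32, 33, 37, 38, 40, 46, 47, 51, 52].
Sparsity = 13.

13


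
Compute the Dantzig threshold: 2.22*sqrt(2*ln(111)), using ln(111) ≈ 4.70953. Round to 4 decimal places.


ln(111) ≈ 4.70953.
2*ln(n) ≈ 9.41906.
sqrt(2*ln(n)) ≈ sqrt(9.41906) ≈ 3.069049.
threshold ≈ 2.22*3.069049 = 6.81328878 ≈ 6.8133.

6.8133


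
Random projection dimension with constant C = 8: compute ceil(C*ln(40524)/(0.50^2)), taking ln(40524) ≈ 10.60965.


ln(40524) ≈ 10.60965.
eps^2 = 0.50^2 = 0.25.
C*ln(N)/eps^2 ≈ 8*10.60965/0.25 ≈ 339.5088.
m = ceil(339.5088) = 340.

340


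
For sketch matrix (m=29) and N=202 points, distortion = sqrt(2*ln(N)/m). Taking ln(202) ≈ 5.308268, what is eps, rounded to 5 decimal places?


ln(202) ≈ 5.308268.
2*ln(N)/m ≈ 2*5.308268/29 ≈ 0.36608745.
eps = sqrt(0.36608745) ≈ 0.6050516 ≈ 0.60505.

0.60505


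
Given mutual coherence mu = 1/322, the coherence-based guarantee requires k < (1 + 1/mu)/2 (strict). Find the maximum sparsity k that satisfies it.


1/mu = 322.
1 + 1/mu = 323.
(1 + 1/mu)/2 = 161.5 is not an integer, so k_max = floor(161.5) = 161.

161


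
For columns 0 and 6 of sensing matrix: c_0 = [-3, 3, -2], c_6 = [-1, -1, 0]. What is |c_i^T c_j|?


Inner product: -3*-1 + 3*-1 + -2*0
Products: [3, -3, 0]
Sum = 0.
|dot| = 0.

0


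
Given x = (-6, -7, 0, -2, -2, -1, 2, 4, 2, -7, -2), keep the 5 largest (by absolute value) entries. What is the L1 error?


Sorted |x_i| descending: [7, 7, 6, 4, 2, 2, 2, 2, 2, 1, 0]
Keep top 5: [7, 7, 6, 4, 2]
Tail entries: [2, 2, 2, 2, 1, 0]
L1 error = sum of tail = 9.

9


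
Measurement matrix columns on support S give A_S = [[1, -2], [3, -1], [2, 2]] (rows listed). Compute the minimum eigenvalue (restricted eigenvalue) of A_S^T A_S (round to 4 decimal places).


A_S^T A_S = [[14, -1], [-1, 9]].
trace = 23.
det = 125.
disc = trace^2 - 4*det = 529 - 4*125 = 29.
sqrt(29) ≈ 5.385165.
lam_min = (23 - sqrt(29))/2 ≈ (23 - 5.385165)/2 = 8.8074175 ≈ 8.8074.

8.8074


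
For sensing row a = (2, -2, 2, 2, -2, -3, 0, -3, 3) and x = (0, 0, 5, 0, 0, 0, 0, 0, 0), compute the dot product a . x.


Non-zero terms: ['2*5']
Products: [10]
y = sum = 10.

10


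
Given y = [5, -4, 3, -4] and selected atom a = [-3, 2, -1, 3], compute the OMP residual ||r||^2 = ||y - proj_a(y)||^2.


a^T a = 23.
a^T y = -38.
coeff = -38/23 = -38/23.
||r||^2 = 74/23.

74/23


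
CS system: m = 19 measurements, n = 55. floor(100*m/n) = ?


100*m/n = 100*19/55 ≈ 34.5455.
floor = 34.

34


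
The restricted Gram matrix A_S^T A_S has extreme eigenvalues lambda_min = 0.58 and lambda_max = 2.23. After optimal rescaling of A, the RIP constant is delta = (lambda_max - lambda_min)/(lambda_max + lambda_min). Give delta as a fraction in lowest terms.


lambda_max - lambda_min = 2.23 - 0.58 = 1.65.
lambda_max + lambda_min = 2.23 + 0.58 = 2.81.
delta = 1.65/2.81 = 165/281.

165/281


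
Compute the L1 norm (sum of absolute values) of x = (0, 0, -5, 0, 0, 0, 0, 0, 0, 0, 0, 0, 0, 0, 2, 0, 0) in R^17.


Non-zero entries: [(2, -5), (14, 2)]
Absolute values: [5, 2]
||x||_1 = sum = 7.

7


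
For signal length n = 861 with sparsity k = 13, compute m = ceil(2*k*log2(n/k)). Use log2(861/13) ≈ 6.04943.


log2(n/k) = log2(861/13) ≈ 6.04943.
2*k*log2(n/k) ≈ 2*13*6.04943 = 157.28518.
m = ceil(157.28518) = 158.

158


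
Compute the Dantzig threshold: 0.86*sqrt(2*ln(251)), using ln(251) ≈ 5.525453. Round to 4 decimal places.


ln(251) ≈ 5.525453.
2*ln(n) ≈ 11.050906.
sqrt(2*ln(n)) ≈ sqrt(11.050906) ≈ 3.32429.
threshold ≈ 0.86*3.32429 = 2.8588894 ≈ 2.8589.

2.8589


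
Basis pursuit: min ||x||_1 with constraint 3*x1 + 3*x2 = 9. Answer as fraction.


Axis intercepts:
  x1 = 3, x2 = 0: L1 = 3
  x1 = 0, x2 = 3: L1 = 3
x* = (3, 0)
||x*||_1 = 3.

3


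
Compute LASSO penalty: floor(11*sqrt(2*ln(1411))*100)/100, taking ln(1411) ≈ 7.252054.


ln(1411) ≈ 7.252054.
2*ln(n) ≈ 14.504108.
sqrt(2*ln(n)) ≈ sqrt(14.504108) ≈ 3.808426.
lambda ≈ 11*3.808426 = 41.892686.
floor(lambda*100)/100 = 41.89.

41.89


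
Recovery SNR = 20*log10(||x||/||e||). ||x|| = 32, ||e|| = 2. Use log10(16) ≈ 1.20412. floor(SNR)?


||x||/||e|| = 32/2 = 16.
log10(16) ≈ 1.20412.
20*log10(||x||/||e||) ≈ 20*1.20412 = 24.0824.
floor(24.0824) = 24.

24


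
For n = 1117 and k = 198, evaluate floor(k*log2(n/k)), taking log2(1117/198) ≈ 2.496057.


log2(n/k) = log2(1117/198) ≈ 2.496057.
k*log2(n/k) ≈ 198*2.496057 = 494.219286.
floor(494.219286) = 494.

494


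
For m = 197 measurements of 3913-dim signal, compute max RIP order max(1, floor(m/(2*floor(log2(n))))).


floor(log2(3913)) = 11.
2*11 = 22.
m/(2*floor(log2(n))) = 197/22 ≈ 8.9545.
floor = 8.
k = max(1, 8) = 8.

8


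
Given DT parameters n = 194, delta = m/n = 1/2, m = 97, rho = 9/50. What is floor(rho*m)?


m = 1/2*194 = 97.
rho = 9/50.
rho*m = 9/50*97 = 17.46.
k = floor(17.46) = 17.

17


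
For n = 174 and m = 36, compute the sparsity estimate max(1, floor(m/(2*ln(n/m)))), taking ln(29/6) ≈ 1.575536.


n/m = 174/36 = 29/6.
ln(n/m) ≈ 1.575536.
2*ln(n/m) ≈ 3.151072.
m/(2*ln(n/m)) ≈ 36/3.151072 ≈ 11.4247.
floor = 11.
k_max = max(1, 11) = 11.

11


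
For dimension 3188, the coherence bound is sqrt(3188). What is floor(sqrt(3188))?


56^2 = 3136 <= 3188 < 3249 = 57^2, so 56 <= sqrt(3188) < 57.
floor(sqrt(3188)) = 56.

56


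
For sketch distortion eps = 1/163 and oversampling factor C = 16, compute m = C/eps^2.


1/eps = 163.
(1/eps)^2 = 26569.
m = 16*26569 = 425104.

425104


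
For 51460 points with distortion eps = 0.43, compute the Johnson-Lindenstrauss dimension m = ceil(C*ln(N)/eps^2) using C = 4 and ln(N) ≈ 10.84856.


ln(51460) ≈ 10.84856.
eps^2 = 0.43^2 = 0.1849.
C*ln(N)/eps^2 ≈ 4*10.84856/0.1849 ≈ 234.6903.
m = ceil(234.6903) = 235.

235


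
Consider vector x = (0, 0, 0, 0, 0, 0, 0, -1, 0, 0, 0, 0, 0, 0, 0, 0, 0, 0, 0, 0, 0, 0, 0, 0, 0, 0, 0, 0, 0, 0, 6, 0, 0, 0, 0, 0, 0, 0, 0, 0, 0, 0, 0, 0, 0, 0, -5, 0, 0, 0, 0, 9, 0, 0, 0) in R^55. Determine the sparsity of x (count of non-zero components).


Non-zero positions: [7, 30, 46, 51].
Sparsity = 4.

4


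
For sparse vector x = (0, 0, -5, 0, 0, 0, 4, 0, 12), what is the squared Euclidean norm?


Non-zero entries: [(2, -5), (6, 4), (8, 12)]
Squares: [25, 16, 144]
||x||_2^2 = sum = 185.

185


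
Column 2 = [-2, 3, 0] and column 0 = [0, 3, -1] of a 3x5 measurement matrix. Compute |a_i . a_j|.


Inner product: -2*0 + 3*3 + 0*-1
Products: [0, 9, 0]
Sum = 9.
|dot| = 9.

9


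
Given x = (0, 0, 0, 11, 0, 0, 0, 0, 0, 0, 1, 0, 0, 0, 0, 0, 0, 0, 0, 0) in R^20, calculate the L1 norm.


Non-zero entries: [(3, 11), (10, 1)]
Absolute values: [11, 1]
||x||_1 = sum = 12.

12


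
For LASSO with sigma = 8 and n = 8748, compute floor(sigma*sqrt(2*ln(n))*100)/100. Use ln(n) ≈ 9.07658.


ln(8748) ≈ 9.07658.
2*ln(n) ≈ 18.15316.
sqrt(2*ln(n)) ≈ sqrt(18.15316) ≈ 4.260653.
lambda ≈ 8*4.260653 = 34.085224.
floor(lambda*100)/100 = 34.08.

34.08


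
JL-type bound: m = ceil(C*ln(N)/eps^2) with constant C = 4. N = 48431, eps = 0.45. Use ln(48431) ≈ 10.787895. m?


ln(48431) ≈ 10.787895.
eps^2 = 0.45^2 = 0.2025.
C*ln(N)/eps^2 ≈ 4*10.787895/0.2025 ≈ 213.0942.
m = ceil(213.0942) = 214.

214


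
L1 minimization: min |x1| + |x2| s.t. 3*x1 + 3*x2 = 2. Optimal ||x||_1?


Axis intercepts:
  x1 = 2/3, x2 = 0: L1 = 2/3
  x1 = 0, x2 = 2/3: L1 = 2/3
x* = (2/3, 0)
||x*||_1 = 2/3.

2/3


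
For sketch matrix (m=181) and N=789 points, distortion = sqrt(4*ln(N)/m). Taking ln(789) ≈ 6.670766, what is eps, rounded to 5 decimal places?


ln(789) ≈ 6.670766.
4*ln(N)/m ≈ 4*6.670766/181 ≈ 0.14742024.
eps = sqrt(0.14742024) ≈ 0.3839534 ≈ 0.38395.

0.38395


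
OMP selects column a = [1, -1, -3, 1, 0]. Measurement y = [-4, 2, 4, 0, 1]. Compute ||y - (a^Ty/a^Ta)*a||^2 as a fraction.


a^T a = 12.
a^T y = -18.
coeff = -18/12 = -3/2.
||r||^2 = 10.

10


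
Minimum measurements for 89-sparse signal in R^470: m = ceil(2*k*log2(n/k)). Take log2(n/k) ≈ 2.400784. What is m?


log2(n/k) = log2(470/89) ≈ 2.400784.
2*k*log2(n/k) ≈ 2*89*2.400784 = 427.339552.
m = ceil(427.339552) = 428.

428


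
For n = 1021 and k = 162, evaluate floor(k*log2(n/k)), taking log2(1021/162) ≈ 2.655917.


log2(n/k) = log2(1021/162) ≈ 2.655917.
k*log2(n/k) ≈ 162*2.655917 = 430.258554.
floor(430.258554) = 430.

430


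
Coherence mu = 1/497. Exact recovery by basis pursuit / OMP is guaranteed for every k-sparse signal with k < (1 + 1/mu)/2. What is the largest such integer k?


1/mu = 497.
1 + 1/mu = 498.
(1 + 1/mu)/2 = 249 is an integer and the inequality is strict, so k_max = 249 - 1 = 248.

248


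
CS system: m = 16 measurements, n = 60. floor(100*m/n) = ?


100*m/n = 100*16/60 ≈ 26.6667.
floor = 26.

26


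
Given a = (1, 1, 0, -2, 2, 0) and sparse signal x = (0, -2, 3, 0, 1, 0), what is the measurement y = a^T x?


Non-zero terms: ['1*-2', '0*3', '2*1']
Products: [-2, 0, 2]
y = sum = 0.

0


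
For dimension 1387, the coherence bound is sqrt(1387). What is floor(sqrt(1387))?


37^2 = 1369 <= 1387 < 1444 = 38^2, so 37 <= sqrt(1387) < 38.
floor(sqrt(1387)) = 37.

37


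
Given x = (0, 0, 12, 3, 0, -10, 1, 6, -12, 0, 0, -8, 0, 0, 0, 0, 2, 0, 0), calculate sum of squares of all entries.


Non-zero entries: [(2, 12), (3, 3), (5, -10), (6, 1), (7, 6), (8, -12), (11, -8), (16, 2)]
Squares: [144, 9, 100, 1, 36, 144, 64, 4]
||x||_2^2 = sum = 502.

502


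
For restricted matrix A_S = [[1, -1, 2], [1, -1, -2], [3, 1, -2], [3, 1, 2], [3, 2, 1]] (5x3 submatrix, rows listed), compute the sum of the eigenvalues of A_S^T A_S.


Sum of eigenvalues of A_S^T A_S = trace(A_S^T A_S) = sum of squared column norms of A_S.
A_S^T A_S diagonal: [29, 8, 17].
trace = 29 + 8 + 17 = 54.

54


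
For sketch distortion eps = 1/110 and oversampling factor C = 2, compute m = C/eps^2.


1/eps = 110.
(1/eps)^2 = 12100.
m = 2*12100 = 24200.

24200


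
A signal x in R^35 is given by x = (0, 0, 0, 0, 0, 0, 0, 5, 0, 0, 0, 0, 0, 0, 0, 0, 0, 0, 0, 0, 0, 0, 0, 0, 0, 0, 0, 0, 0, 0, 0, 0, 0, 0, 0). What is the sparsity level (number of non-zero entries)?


Non-zero positions: [7].
Sparsity = 1.

1


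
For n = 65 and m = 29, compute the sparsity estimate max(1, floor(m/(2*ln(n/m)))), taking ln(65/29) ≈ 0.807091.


n/m = 65/29.
ln(n/m) ≈ 0.807091.
2*ln(n/m) ≈ 1.614182.
m/(2*ln(n/m)) ≈ 29/1.614182 ≈ 17.9658.
floor = 17.
k_max = max(1, 17) = 17.

17


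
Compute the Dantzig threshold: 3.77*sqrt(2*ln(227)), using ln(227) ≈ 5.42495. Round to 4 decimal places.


ln(227) ≈ 5.42495.
2*ln(n) ≈ 10.8499.
sqrt(2*ln(n)) ≈ sqrt(10.8499) ≈ 3.293919.
threshold ≈ 3.77*3.293919 = 12.41807463 ≈ 12.4181.

12.4181


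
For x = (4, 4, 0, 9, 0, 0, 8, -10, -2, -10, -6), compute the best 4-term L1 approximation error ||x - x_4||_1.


Sorted |x_i| descending: [10, 10, 9, 8, 6, 4, 4, 2, 0, 0, 0]
Keep top 4: [10, 10, 9, 8]
Tail entries: [6, 4, 4, 2, 0, 0, 0]
L1 error = sum of tail = 16.

16


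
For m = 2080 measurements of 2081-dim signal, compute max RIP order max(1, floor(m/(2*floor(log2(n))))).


floor(log2(2081)) = 11.
2*11 = 22.
m/(2*floor(log2(n))) = 2080/22 ≈ 94.5455.
floor = 94.
k = max(1, 94) = 94.

94


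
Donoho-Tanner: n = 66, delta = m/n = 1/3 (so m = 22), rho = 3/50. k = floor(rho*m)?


m = 1/3*66 = 22.
rho = 3/50.
rho*m = 3/50*22 = 1.32.
k = floor(1.32) = 1.

1


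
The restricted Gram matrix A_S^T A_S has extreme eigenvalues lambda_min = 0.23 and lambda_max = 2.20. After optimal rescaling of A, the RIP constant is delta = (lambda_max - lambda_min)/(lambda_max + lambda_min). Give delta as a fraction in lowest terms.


lambda_max - lambda_min = 2.20 - 0.23 = 1.97.
lambda_max + lambda_min = 2.20 + 0.23 = 2.43.
delta = 1.97/2.43 = 197/243.

197/243


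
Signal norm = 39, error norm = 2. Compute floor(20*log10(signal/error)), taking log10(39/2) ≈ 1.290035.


||x||/||e|| = 39/2.
log10(39/2) ≈ 1.290035.
20*log10(||x||/||e||) ≈ 20*1.290035 = 25.8007.
floor(25.8007) = 25.

25


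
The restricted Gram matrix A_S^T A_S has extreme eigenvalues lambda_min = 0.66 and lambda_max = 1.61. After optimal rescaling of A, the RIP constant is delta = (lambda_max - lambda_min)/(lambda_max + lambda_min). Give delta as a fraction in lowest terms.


lambda_max - lambda_min = 1.61 - 0.66 = 0.95.
lambda_max + lambda_min = 1.61 + 0.66 = 2.27.
delta = 0.95/2.27 = 95/227.

95/227


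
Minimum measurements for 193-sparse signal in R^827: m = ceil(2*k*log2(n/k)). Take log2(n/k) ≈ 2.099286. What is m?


log2(n/k) = log2(827/193) ≈ 2.099286.
2*k*log2(n/k) ≈ 2*193*2.099286 = 810.324396.
m = ceil(810.324396) = 811.

811


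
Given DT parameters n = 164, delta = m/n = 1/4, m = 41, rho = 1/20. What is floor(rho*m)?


m = 1/4*164 = 41.
rho = 1/20.
rho*m = 1/20*41 = 2.05.
k = floor(2.05) = 2.

2


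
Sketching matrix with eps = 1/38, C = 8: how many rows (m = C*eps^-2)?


1/eps = 38.
(1/eps)^2 = 1444.
m = 8*1444 = 11552.

11552


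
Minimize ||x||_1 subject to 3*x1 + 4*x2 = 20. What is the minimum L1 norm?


Axis intercepts:
  x1 = 20/3, x2 = 0: L1 = 20/3
  x1 = 0, x2 = 5: L1 = 5
x* = (0, 5)
||x*||_1 = 5.

5


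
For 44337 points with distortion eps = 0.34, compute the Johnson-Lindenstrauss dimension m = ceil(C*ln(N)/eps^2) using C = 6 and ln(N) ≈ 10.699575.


ln(44337) ≈ 10.699575.
eps^2 = 0.34^2 = 0.1156.
C*ln(N)/eps^2 ≈ 6*10.699575/0.1156 ≈ 555.3413.
m = ceil(555.3413) = 556.

556


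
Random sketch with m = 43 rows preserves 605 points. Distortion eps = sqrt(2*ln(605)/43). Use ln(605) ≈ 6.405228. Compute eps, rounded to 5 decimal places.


ln(605) ≈ 6.405228.
2*ln(N)/m ≈ 2*6.405228/43 ≈ 0.29791758.
eps = sqrt(0.29791758) ≈ 0.5458183 ≈ 0.54582.

0.54582


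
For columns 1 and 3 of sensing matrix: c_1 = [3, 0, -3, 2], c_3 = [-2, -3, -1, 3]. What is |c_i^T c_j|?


Inner product: 3*-2 + 0*-3 + -3*-1 + 2*3
Products: [-6, 0, 3, 6]
Sum = 3.
|dot| = 3.

3


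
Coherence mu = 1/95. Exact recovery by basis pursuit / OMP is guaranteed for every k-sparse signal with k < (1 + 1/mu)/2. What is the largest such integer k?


1/mu = 95.
1 + 1/mu = 96.
(1 + 1/mu)/2 = 48 is an integer and the inequality is strict, so k_max = 48 - 1 = 47.

47


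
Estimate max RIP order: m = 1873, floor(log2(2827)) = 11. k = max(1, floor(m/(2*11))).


floor(log2(2827)) = 11.
2*11 = 22.
m/(2*floor(log2(n))) = 1873/22 ≈ 85.1364.
floor = 85.
k = max(1, 85) = 85.

85


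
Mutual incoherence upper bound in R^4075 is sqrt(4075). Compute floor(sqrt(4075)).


63^2 = 3969 <= 4075 < 4096 = 64^2, so 63 <= sqrt(4075) < 64.
floor(sqrt(4075)) = 63.

63


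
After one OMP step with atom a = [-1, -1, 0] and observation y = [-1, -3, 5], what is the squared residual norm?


a^T a = 2.
a^T y = 4.
coeff = 4/2 = 2.
||r||^2 = 27.

27


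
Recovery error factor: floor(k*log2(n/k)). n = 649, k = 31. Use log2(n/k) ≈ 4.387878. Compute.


log2(n/k) = log2(649/31) ≈ 4.387878.
k*log2(n/k) ≈ 31*4.387878 = 136.024218.
floor(136.024218) = 136.

136


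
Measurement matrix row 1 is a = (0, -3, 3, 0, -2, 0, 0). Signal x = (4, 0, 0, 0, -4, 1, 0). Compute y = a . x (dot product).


Non-zero terms: ['0*4', '-2*-4', '0*1']
Products: [0, 8, 0]
y = sum = 8.

8


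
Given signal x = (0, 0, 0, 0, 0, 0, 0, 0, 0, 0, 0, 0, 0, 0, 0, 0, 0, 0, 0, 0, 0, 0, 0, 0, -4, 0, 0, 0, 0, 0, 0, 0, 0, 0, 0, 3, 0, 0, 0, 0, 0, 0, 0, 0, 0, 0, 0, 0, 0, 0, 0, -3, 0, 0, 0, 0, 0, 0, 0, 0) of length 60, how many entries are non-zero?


Non-zero positions: [24, 35, 51].
Sparsity = 3.

3


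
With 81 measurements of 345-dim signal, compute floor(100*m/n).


100*m/n = 100*81/345 ≈ 23.4783.
floor = 23.

23


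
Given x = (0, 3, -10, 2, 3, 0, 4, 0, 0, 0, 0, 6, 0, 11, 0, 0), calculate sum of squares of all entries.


Non-zero entries: [(1, 3), (2, -10), (3, 2), (4, 3), (6, 4), (11, 6), (13, 11)]
Squares: [9, 100, 4, 9, 16, 36, 121]
||x||_2^2 = sum = 295.

295


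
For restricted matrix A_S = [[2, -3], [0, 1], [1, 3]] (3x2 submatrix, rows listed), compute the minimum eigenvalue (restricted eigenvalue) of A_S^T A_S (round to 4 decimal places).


A_S^T A_S = [[5, -3], [-3, 19]].
trace = 24.
det = 86.
disc = trace^2 - 4*det = 576 - 4*86 = 232.
sqrt(232) ≈ 15.231546.
lam_min = (24 - sqrt(232))/2 ≈ (24 - 15.231546)/2 = 4.384227 ≈ 4.3842.

4.3842


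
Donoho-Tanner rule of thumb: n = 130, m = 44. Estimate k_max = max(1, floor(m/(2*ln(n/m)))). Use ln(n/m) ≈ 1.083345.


n/m = 130/44 = 65/22.
ln(n/m) ≈ 1.083345.
2*ln(n/m) ≈ 2.16669.
m/(2*ln(n/m)) ≈ 44/2.16669 ≈ 20.3075.
floor = 20.
k_max = max(1, 20) = 20.

20


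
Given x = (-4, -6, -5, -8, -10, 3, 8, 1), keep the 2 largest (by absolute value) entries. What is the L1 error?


Sorted |x_i| descending: [10, 8, 8, 6, 5, 4, 3, 1]
Keep top 2: [10, 8]
Tail entries: [8, 6, 5, 4, 3, 1]
L1 error = sum of tail = 27.

27


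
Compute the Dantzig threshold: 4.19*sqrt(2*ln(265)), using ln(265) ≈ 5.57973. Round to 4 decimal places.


ln(265) ≈ 5.57973.
2*ln(n) ≈ 11.15946.
sqrt(2*ln(n)) ≈ sqrt(11.15946) ≈ 3.340578.
threshold ≈ 4.19*3.340578 = 13.99702182 ≈ 13.9970.

13.9970


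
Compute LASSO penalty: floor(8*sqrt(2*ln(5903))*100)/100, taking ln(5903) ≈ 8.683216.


ln(5903) ≈ 8.683216.
2*ln(n) ≈ 17.366432.
sqrt(2*ln(n)) ≈ sqrt(17.366432) ≈ 4.167305.
lambda ≈ 8*4.167305 = 33.33844.
floor(lambda*100)/100 = 33.33.

33.33


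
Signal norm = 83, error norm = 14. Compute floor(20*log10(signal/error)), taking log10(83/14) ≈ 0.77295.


||x||/||e|| = 83/14.
log10(83/14) ≈ 0.77295.
20*log10(||x||/||e||) ≈ 20*0.77295 = 15.459.
floor(15.459) = 15.

15


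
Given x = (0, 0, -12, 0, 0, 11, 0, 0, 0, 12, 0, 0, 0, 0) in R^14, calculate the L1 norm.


Non-zero entries: [(2, -12), (5, 11), (9, 12)]
Absolute values: [12, 11, 12]
||x||_1 = sum = 35.

35


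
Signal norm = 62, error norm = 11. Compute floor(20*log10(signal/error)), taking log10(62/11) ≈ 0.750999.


||x||/||e|| = 62/11.
log10(62/11) ≈ 0.750999.
20*log10(||x||/||e||) ≈ 20*0.750999 = 15.01998.
floor(15.01998) = 15.

15


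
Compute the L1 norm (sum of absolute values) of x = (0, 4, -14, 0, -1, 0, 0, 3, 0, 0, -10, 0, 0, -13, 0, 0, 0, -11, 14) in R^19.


Non-zero entries: [(1, 4), (2, -14), (4, -1), (7, 3), (10, -10), (13, -13), (17, -11), (18, 14)]
Absolute values: [4, 14, 1, 3, 10, 13, 11, 14]
||x||_1 = sum = 70.

70


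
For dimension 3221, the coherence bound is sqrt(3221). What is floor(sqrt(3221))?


56^2 = 3136 <= 3221 < 3249 = 57^2, so 56 <= sqrt(3221) < 57.
floor(sqrt(3221)) = 56.

56


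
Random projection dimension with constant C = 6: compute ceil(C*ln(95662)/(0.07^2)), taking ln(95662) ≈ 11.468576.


ln(95662) ≈ 11.468576.
eps^2 = 0.07^2 = 0.0049.
C*ln(N)/eps^2 ≈ 6*11.468576/0.0049 ≈ 14043.1543.
m = ceil(14043.1543) = 14044.

14044


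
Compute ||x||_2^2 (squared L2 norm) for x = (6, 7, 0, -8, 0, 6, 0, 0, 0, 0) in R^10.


Non-zero entries: [(0, 6), (1, 7), (3, -8), (5, 6)]
Squares: [36, 49, 64, 36]
||x||_2^2 = sum = 185.

185


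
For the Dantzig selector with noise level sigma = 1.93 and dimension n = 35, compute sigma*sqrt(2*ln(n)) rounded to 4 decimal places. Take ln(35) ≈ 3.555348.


ln(35) ≈ 3.555348.
2*ln(n) ≈ 7.110696.
sqrt(2*ln(n)) ≈ sqrt(7.110696) ≈ 2.666589.
threshold ≈ 1.93*2.666589 = 5.14651677 ≈ 5.1465.

5.1465


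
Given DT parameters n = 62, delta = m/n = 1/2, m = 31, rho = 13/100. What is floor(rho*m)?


m = 1/2*62 = 31.
rho = 13/100.
rho*m = 13/100*31 = 4.03.
k = floor(4.03) = 4.

4


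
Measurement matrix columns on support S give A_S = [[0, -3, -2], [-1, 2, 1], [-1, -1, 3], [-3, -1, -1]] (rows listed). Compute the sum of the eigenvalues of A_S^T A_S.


Sum of eigenvalues of A_S^T A_S = trace(A_S^T A_S) = sum of squared column norms of A_S.
A_S^T A_S diagonal: [11, 15, 15].
trace = 11 + 15 + 15 = 41.

41


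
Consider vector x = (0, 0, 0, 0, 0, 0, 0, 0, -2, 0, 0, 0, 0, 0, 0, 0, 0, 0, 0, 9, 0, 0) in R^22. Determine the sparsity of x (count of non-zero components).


Non-zero positions: [8, 19].
Sparsity = 2.

2


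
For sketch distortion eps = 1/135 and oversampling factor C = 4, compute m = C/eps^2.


1/eps = 135.
(1/eps)^2 = 18225.
m = 4*18225 = 72900.

72900


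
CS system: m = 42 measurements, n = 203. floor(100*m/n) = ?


100*m/n = 100*42/203 ≈ 20.6897.
floor = 20.

20


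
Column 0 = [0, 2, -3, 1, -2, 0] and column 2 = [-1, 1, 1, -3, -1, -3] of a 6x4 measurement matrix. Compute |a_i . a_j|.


Inner product: 0*-1 + 2*1 + -3*1 + 1*-3 + -2*-1 + 0*-3
Products: [0, 2, -3, -3, 2, 0]
Sum = -2.
|dot| = 2.

2


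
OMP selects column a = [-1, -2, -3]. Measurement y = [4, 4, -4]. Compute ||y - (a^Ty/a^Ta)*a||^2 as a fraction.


a^T a = 14.
a^T y = 0.
coeff = 0/14 = 0.
||r||^2 = 48.

48


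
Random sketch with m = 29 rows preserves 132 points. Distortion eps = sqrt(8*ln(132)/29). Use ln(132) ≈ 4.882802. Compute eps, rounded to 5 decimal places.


ln(132) ≈ 4.882802.
8*ln(N)/m ≈ 8*4.882802/29 ≈ 1.34697986.
eps = sqrt(1.34697986) ≈ 1.1605946 ≈ 1.16059.

1.16059


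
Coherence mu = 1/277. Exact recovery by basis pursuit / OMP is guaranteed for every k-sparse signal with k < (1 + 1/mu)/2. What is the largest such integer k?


1/mu = 277.
1 + 1/mu = 278.
(1 + 1/mu)/2 = 139 is an integer and the inequality is strict, so k_max = 139 - 1 = 138.

138


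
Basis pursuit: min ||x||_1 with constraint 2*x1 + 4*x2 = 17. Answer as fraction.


Axis intercepts:
  x1 = 17/2, x2 = 0: L1 = 17/2
  x1 = 0, x2 = 17/4: L1 = 17/4
x* = (0, 17/4)
||x*||_1 = 17/4.

17/4


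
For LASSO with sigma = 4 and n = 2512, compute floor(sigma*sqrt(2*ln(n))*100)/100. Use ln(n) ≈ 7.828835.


ln(2512) ≈ 7.828835.
2*ln(n) ≈ 15.65767.
sqrt(2*ln(n)) ≈ sqrt(15.65767) ≈ 3.956977.
lambda ≈ 4*3.956977 = 15.827908.
floor(lambda*100)/100 = 15.82.

15.82


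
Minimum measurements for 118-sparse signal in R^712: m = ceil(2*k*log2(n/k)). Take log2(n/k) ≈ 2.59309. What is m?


log2(n/k) = log2(712/118) ≈ 2.59309.
2*k*log2(n/k) ≈ 2*118*2.59309 = 611.96924.
m = ceil(611.96924) = 612.

612


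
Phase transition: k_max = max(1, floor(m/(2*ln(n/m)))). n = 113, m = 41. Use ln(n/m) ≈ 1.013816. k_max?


n/m = 113/41.
ln(n/m) ≈ 1.013816.
2*ln(n/m) ≈ 2.027632.
m/(2*ln(n/m)) ≈ 41/2.027632 ≈ 20.2206.
floor = 20.
k_max = max(1, 20) = 20.

20


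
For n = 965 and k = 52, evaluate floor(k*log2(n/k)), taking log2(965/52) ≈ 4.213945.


log2(n/k) = log2(965/52) ≈ 4.213945.
k*log2(n/k) ≈ 52*4.213945 = 219.12514.
floor(219.12514) = 219.

219


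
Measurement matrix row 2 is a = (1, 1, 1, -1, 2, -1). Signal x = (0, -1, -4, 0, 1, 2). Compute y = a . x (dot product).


Non-zero terms: ['1*-1', '1*-4', '2*1', '-1*2']
Products: [-1, -4, 2, -2]
y = sum = -5.

-5


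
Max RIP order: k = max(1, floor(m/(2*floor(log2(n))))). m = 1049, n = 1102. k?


floor(log2(1102)) = 10.
2*10 = 20.
m/(2*floor(log2(n))) = 1049/20 ≈ 52.45.
floor = 52.
k = max(1, 52) = 52.

52


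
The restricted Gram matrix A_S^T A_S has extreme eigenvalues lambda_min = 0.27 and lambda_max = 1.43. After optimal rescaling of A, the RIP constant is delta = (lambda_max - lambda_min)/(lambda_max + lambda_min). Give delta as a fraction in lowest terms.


lambda_max - lambda_min = 1.43 - 0.27 = 1.16.
lambda_max + lambda_min = 1.43 + 0.27 = 1.70.
delta = 1.16/1.70 = 116/170 = 58/85.

58/85


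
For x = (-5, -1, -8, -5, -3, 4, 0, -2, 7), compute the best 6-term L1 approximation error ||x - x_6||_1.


Sorted |x_i| descending: [8, 7, 5, 5, 4, 3, 2, 1, 0]
Keep top 6: [8, 7, 5, 5, 4, 3]
Tail entries: [2, 1, 0]
L1 error = sum of tail = 3.

3


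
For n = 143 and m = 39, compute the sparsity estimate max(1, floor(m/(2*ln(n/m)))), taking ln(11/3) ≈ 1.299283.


n/m = 143/39 = 11/3.
ln(n/m) ≈ 1.299283.
2*ln(n/m) ≈ 2.598566.
m/(2*ln(n/m)) ≈ 39/2.598566 ≈ 15.0083.
floor = 15.
k_max = max(1, 15) = 15.

15


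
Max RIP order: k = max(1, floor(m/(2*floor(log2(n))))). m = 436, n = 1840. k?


floor(log2(1840)) = 10.
2*10 = 20.
m/(2*floor(log2(n))) = 436/20 ≈ 21.8.
floor = 21.
k = max(1, 21) = 21.

21


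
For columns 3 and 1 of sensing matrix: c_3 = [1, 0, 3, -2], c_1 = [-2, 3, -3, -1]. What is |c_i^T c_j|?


Inner product: 1*-2 + 0*3 + 3*-3 + -2*-1
Products: [-2, 0, -9, 2]
Sum = -9.
|dot| = 9.

9


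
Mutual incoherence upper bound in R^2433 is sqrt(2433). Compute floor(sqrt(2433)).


49^2 = 2401 <= 2433 < 2500 = 50^2, so 49 <= sqrt(2433) < 50.
floor(sqrt(2433)) = 49.

49


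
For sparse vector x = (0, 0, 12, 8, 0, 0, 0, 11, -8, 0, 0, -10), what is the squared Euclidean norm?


Non-zero entries: [(2, 12), (3, 8), (7, 11), (8, -8), (11, -10)]
Squares: [144, 64, 121, 64, 100]
||x||_2^2 = sum = 493.

493


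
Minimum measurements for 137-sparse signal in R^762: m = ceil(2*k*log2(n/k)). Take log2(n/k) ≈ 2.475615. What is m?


log2(n/k) = log2(762/137) ≈ 2.475615.
2*k*log2(n/k) ≈ 2*137*2.475615 = 678.31851.
m = ceil(678.31851) = 679.

679


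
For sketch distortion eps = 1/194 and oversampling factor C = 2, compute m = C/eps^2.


1/eps = 194.
(1/eps)^2 = 37636.
m = 2*37636 = 75272.

75272


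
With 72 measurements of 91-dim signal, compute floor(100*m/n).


100*m/n = 100*72/91 ≈ 79.1209.
floor = 79.

79


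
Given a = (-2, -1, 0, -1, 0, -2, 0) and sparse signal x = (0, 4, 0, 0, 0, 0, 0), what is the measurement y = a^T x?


Non-zero terms: ['-1*4']
Products: [-4]
y = sum = -4.

-4


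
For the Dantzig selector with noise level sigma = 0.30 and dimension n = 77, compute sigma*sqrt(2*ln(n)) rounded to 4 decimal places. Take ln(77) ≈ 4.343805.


ln(77) ≈ 4.343805.
2*ln(n) ≈ 8.68761.
sqrt(2*ln(n)) ≈ sqrt(8.68761) ≈ 2.947475.
threshold ≈ 0.30*2.947475 = 0.8842425 ≈ 0.8842.

0.8842


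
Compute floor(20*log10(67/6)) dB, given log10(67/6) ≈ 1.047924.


||x||/||e|| = 67/6.
log10(67/6) ≈ 1.047924.
20*log10(||x||/||e||) ≈ 20*1.047924 = 20.95848.
floor(20.95848) = 20.

20


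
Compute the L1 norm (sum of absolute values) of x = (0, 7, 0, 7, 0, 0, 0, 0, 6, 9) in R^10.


Non-zero entries: [(1, 7), (3, 7), (8, 6), (9, 9)]
Absolute values: [7, 7, 6, 9]
||x||_1 = sum = 29.

29


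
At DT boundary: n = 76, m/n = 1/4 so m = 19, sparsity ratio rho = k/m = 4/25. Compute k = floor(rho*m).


m = 1/4*76 = 19.
rho = 4/25.
rho*m = 4/25*19 = 3.04.
k = floor(3.04) = 3.

3


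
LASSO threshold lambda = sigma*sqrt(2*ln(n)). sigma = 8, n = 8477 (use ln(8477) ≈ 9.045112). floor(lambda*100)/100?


ln(8477) ≈ 9.045112.
2*ln(n) ≈ 18.090224.
sqrt(2*ln(n)) ≈ sqrt(18.090224) ≈ 4.25326.
lambda ≈ 8*4.25326 = 34.02608.
floor(lambda*100)/100 = 34.02.

34.02


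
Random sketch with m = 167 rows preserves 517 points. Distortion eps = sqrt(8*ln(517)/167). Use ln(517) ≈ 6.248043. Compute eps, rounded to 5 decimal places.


ln(517) ≈ 6.248043.
8*ln(N)/m ≈ 8*6.248043/167 ≈ 0.29930745.
eps = sqrt(0.29930745) ≈ 0.54709 ≈ 0.54709.

0.54709


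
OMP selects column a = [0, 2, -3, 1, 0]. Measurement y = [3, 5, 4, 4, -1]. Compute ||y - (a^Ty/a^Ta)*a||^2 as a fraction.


a^T a = 14.
a^T y = 2.
coeff = 2/14 = 1/7.
||r||^2 = 467/7.

467/7


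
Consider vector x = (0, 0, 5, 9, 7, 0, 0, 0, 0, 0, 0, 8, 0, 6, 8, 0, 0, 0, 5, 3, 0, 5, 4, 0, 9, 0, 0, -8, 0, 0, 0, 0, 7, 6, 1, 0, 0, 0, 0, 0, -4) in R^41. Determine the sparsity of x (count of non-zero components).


Non-zero positions: [2, 3, 4, 11, 13, 14, 18, 19, 21, 22, 24, 27, 32, 33, 34, 40].
Sparsity = 16.

16


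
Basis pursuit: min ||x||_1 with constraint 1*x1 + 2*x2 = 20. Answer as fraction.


Axis intercepts:
  x1 = 20, x2 = 0: L1 = 20
  x1 = 0, x2 = 10: L1 = 10
x* = (0, 10)
||x*||_1 = 10.

10


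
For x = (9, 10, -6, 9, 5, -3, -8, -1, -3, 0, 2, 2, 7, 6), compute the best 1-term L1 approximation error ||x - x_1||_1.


Sorted |x_i| descending: [10, 9, 9, 8, 7, 6, 6, 5, 3, 3, 2, 2, 1, 0]
Keep top 1: [10]
Tail entries: [9, 9, 8, 7, 6, 6, 5, 3, 3, 2, 2, 1, 0]
L1 error = sum of tail = 61.

61


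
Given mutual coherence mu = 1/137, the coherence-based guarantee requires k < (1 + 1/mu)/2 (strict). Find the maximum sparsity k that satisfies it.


1/mu = 137.
1 + 1/mu = 138.
(1 + 1/mu)/2 = 69 is an integer and the inequality is strict, so k_max = 69 - 1 = 68.

68


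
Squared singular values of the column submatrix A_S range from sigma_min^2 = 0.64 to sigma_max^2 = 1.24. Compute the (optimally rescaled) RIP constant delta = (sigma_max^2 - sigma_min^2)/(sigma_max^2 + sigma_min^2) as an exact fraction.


lambda_max - lambda_min = 1.24 - 0.64 = 0.60.
lambda_max + lambda_min = 1.24 + 0.64 = 1.88.
delta = 0.60/1.88 = 60/188 = 15/47.

15/47


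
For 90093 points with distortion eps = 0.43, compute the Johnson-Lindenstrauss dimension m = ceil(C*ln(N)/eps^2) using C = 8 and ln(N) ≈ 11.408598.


ln(90093) ≈ 11.408598.
eps^2 = 0.43^2 = 0.1849.
C*ln(N)/eps^2 ≈ 8*11.408598/0.1849 ≈ 493.6116.
m = ceil(493.6116) = 494.

494


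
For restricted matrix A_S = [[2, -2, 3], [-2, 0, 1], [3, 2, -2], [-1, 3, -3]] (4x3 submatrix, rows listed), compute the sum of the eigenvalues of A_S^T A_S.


Sum of eigenvalues of A_S^T A_S = trace(A_S^T A_S) = sum of squared column norms of A_S.
A_S^T A_S diagonal: [18, 17, 23].
trace = 18 + 17 + 23 = 58.

58


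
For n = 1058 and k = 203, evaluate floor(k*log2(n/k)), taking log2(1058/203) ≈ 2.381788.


log2(n/k) = log2(1058/203) ≈ 2.381788.
k*log2(n/k) ≈ 203*2.381788 = 483.502964.
floor(483.502964) = 483.

483


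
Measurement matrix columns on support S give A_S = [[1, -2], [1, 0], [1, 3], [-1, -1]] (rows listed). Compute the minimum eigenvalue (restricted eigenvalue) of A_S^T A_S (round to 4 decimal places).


A_S^T A_S = [[4, 2], [2, 14]].
trace = 18.
det = 52.
disc = trace^2 - 4*det = 324 - 4*52 = 116.
sqrt(116) ≈ 10.770330.
lam_min = (18 - sqrt(116))/2 ≈ (18 - 10.770330)/2 = 3.614835 ≈ 3.6148.

3.6148


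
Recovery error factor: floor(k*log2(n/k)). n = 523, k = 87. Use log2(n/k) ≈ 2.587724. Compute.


log2(n/k) = log2(523/87) ≈ 2.587724.
k*log2(n/k) ≈ 87*2.587724 = 225.131988.
floor(225.131988) = 225.

225


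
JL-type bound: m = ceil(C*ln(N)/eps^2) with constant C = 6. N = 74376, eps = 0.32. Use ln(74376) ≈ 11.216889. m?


ln(74376) ≈ 11.216889.
eps^2 = 0.32^2 = 0.1024.
C*ln(N)/eps^2 ≈ 6*11.216889/0.1024 ≈ 657.2396.
m = ceil(657.2396) = 658.

658


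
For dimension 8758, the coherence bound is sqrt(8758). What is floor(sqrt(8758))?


93^2 = 8649 <= 8758 < 8836 = 94^2, so 93 <= sqrt(8758) < 94.
floor(sqrt(8758)) = 93.

93


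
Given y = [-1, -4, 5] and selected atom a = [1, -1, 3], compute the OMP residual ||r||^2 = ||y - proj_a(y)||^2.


a^T a = 11.
a^T y = 18.
coeff = 18/11 = 18/11.
||r||^2 = 138/11.

138/11


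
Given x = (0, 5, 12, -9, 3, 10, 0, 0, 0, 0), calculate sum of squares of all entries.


Non-zero entries: [(1, 5), (2, 12), (3, -9), (4, 3), (5, 10)]
Squares: [25, 144, 81, 9, 100]
||x||_2^2 = sum = 359.

359


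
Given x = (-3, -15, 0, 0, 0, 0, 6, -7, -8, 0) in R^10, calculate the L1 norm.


Non-zero entries: [(0, -3), (1, -15), (6, 6), (7, -7), (8, -8)]
Absolute values: [3, 15, 6, 7, 8]
||x||_1 = sum = 39.

39


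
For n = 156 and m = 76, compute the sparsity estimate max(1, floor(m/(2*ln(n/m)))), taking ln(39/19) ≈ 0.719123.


n/m = 156/76 = 39/19.
ln(n/m) ≈ 0.719123.
2*ln(n/m) ≈ 1.438246.
m/(2*ln(n/m)) ≈ 76/1.438246 ≈ 52.8421.
floor = 52.
k_max = max(1, 52) = 52.

52


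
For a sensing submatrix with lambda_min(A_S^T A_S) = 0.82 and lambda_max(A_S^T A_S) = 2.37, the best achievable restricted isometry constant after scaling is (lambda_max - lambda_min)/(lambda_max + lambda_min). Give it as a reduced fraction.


lambda_max - lambda_min = 2.37 - 0.82 = 1.55.
lambda_max + lambda_min = 2.37 + 0.82 = 3.19.
delta = 1.55/3.19 = 155/319.

155/319


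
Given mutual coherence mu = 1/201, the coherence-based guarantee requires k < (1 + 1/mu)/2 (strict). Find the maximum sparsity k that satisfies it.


1/mu = 201.
1 + 1/mu = 202.
(1 + 1/mu)/2 = 101 is an integer and the inequality is strict, so k_max = 101 - 1 = 100.

100


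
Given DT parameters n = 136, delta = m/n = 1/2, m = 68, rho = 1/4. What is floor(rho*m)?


m = 1/2*136 = 68.
rho = 1/4.
rho*m = 1/4*68 = 17.
k = floor(17) = 17.

17


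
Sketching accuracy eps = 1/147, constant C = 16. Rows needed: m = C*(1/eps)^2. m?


1/eps = 147.
(1/eps)^2 = 21609.
m = 16*21609 = 345744.

345744


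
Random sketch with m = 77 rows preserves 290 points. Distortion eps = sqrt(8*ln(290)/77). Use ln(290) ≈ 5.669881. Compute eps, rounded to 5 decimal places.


ln(290) ≈ 5.669881.
8*ln(N)/m ≈ 8*5.669881/77 ≈ 0.58907855.
eps = sqrt(0.58907855) ≈ 0.7675145 ≈ 0.76751.

0.76751


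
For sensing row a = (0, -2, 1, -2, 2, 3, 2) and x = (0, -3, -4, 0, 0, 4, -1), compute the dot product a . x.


Non-zero terms: ['-2*-3', '1*-4', '3*4', '2*-1']
Products: [6, -4, 12, -2]
y = sum = 12.

12


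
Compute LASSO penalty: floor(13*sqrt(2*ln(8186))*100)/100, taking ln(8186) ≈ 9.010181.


ln(8186) ≈ 9.010181.
2*ln(n) ≈ 18.020362.
sqrt(2*ln(n)) ≈ sqrt(18.020362) ≈ 4.24504.
lambda ≈ 13*4.24504 = 55.18552.
floor(lambda*100)/100 = 55.18.

55.18


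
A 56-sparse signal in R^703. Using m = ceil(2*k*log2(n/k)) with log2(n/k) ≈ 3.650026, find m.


log2(n/k) = log2(703/56) ≈ 3.650026.
2*k*log2(n/k) ≈ 2*56*3.650026 = 408.802912.
m = ceil(408.802912) = 409.

409


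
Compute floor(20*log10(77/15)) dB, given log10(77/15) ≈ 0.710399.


||x||/||e|| = 77/15.
log10(77/15) ≈ 0.710399.
20*log10(||x||/||e||) ≈ 20*0.710399 = 14.20798.
floor(14.20798) = 14.

14


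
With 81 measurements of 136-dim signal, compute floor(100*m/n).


100*m/n = 100*81/136 ≈ 59.5588.
floor = 59.

59


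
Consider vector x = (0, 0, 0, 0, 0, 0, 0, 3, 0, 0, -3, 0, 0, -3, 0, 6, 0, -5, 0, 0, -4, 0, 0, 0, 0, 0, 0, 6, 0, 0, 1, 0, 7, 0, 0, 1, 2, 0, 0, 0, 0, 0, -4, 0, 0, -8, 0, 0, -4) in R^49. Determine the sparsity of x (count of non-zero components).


Non-zero positions: [7, 10, 13, 15, 17, 20, 27, 30, 32, 35, 36, 42, 45, 48].
Sparsity = 14.

14


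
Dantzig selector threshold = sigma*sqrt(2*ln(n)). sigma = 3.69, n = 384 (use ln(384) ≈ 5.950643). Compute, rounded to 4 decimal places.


ln(384) ≈ 5.950643.
2*ln(n) ≈ 11.901286.
sqrt(2*ln(n)) ≈ sqrt(11.901286) ≈ 3.449824.
threshold ≈ 3.69*3.449824 = 12.72985056 ≈ 12.7299.

12.7299


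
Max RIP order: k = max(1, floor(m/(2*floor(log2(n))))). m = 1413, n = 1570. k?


floor(log2(1570)) = 10.
2*10 = 20.
m/(2*floor(log2(n))) = 1413/20 ≈ 70.65.
floor = 70.
k = max(1, 70) = 70.

70


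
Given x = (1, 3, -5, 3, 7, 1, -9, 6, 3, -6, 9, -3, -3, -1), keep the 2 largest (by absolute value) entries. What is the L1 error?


Sorted |x_i| descending: [9, 9, 7, 6, 6, 5, 3, 3, 3, 3, 3, 1, 1, 1]
Keep top 2: [9, 9]
Tail entries: [7, 6, 6, 5, 3, 3, 3, 3, 3, 1, 1, 1]
L1 error = sum of tail = 42.

42


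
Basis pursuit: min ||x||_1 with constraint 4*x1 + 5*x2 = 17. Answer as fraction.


Axis intercepts:
  x1 = 17/4, x2 = 0: L1 = 17/4
  x1 = 0, x2 = 17/5: L1 = 17/5
x* = (0, 17/5)
||x*||_1 = 17/5.

17/5


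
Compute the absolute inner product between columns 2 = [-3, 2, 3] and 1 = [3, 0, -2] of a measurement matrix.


Inner product: -3*3 + 2*0 + 3*-2
Products: [-9, 0, -6]
Sum = -15.
|dot| = 15.

15


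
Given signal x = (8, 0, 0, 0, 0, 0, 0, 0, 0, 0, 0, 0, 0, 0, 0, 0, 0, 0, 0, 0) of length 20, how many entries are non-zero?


Non-zero positions: [0].
Sparsity = 1.

1


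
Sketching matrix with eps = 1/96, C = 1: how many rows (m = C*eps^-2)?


1/eps = 96.
(1/eps)^2 = 9216.
m = 1*9216 = 9216.

9216


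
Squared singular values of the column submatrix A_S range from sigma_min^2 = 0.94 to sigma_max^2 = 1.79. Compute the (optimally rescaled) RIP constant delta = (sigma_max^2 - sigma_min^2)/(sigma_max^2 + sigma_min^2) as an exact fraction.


lambda_max - lambda_min = 1.79 - 0.94 = 0.85.
lambda_max + lambda_min = 1.79 + 0.94 = 2.73.
delta = 0.85/2.73 = 85/273.

85/273


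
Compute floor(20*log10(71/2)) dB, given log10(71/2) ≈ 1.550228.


||x||/||e|| = 71/2.
log10(71/2) ≈ 1.550228.
20*log10(||x||/||e||) ≈ 20*1.550228 = 31.00456.
floor(31.00456) = 31.

31


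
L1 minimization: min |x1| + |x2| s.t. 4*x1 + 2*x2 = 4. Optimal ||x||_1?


Axis intercepts:
  x1 = 1, x2 = 0: L1 = 1
  x1 = 0, x2 = 2: L1 = 2
x* = (1, 0)
||x*||_1 = 1.

1


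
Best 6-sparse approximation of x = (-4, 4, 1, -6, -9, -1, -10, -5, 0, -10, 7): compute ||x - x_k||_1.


Sorted |x_i| descending: [10, 10, 9, 7, 6, 5, 4, 4, 1, 1, 0]
Keep top 6: [10, 10, 9, 7, 6, 5]
Tail entries: [4, 4, 1, 1, 0]
L1 error = sum of tail = 10.

10
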